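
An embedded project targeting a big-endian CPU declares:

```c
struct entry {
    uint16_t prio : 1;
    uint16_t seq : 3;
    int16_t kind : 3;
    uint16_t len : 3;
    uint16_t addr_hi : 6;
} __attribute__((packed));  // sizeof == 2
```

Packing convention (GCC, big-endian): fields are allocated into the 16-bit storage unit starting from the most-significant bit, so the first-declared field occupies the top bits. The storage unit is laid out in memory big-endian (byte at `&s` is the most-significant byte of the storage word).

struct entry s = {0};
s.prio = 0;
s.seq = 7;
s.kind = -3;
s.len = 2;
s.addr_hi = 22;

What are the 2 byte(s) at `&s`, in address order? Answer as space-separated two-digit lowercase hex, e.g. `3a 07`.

prio (1b) val=0 bits=0x0 at bit 15: 0x0000
seq (3b) val=7 bits=0x7 at bit 12: 0x7000
kind (3b) val=-3 bits=0x5 at bit 9: 0x7a00
len (3b) val=2 bits=0x2 at bit 6: 0x7a80
addr_hi (6b) val=22 bits=0x16 at bit 0: 0x7a96
word = 0x7a96 → big-endian bytes:
  [0]=0x7a  [1]=0x96

7a 96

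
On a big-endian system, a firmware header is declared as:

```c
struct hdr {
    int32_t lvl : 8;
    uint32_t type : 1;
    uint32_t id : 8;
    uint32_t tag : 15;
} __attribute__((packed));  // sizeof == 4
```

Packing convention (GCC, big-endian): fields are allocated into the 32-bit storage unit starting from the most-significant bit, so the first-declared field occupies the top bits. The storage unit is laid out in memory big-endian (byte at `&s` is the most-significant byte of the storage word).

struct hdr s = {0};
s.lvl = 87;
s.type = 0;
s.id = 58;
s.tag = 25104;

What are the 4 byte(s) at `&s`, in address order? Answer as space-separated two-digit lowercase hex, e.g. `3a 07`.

57 1d 62 10

lvl:8 = 87 → 0x57 << 24 → word 0x57000000
type:1 = 0 → 0x0 << 23 → word 0x57000000
id:8 = 58 → 0x3a << 15 → word 0x571d0000
tag:15 = 25104 → 0x6210 << 0 → word 0x571d6210
word = 0x571d6210 → big-endian bytes:
  [0]=0x57  [1]=0x1d  [2]=0x62  [3]=0x10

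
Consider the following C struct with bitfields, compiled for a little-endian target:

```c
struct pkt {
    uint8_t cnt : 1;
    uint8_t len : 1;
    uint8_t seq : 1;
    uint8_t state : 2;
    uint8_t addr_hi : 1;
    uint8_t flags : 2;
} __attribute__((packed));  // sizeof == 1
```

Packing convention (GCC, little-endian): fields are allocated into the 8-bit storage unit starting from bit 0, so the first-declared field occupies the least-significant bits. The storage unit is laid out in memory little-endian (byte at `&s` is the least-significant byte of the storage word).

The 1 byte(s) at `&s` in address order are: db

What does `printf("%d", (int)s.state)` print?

3

[0]=0xdb (little-endian) → word 0xdb
cnt [0+:1] = (word>>0) & 0x1 = 1
len [1+:1] = (word>>1) & 0x1 = 1
seq [2+:1] = (word>>2) & 0x1 = 0
state [3+:2] = (word>>3) & 0x3 = 3  ←
addr_hi [5+:1] = (word>>5) & 0x1 = 0
flags [6+:2] = (word>>6) & 0x3 = 3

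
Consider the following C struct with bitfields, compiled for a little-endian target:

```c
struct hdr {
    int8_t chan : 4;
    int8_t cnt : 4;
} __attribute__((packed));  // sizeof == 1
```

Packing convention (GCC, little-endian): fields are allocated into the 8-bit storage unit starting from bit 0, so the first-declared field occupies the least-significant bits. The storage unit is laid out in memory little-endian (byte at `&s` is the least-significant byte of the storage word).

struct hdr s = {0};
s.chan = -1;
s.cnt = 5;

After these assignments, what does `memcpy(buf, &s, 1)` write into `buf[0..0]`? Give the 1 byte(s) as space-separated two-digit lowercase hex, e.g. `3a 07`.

[0+:4] chan=-1 & 0xf = 0xf; word=0x0f
[4+:4] cnt=5 & 0xf = 0x5; word=0x5f
word = 0x5f → little-endian bytes:
  [0]=0x5f

5f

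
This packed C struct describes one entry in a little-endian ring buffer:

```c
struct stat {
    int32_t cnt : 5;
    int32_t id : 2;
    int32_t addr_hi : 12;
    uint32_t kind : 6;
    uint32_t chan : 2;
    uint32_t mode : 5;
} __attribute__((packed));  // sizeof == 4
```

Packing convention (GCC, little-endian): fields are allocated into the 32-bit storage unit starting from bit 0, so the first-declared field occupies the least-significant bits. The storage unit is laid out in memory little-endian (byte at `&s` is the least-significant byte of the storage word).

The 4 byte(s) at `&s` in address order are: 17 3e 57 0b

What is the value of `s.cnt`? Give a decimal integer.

-9

[0]=0x17 [1]=0x3e [2]=0x57 [3]=0x0b (little-endian) → word 0x0b573e17
cnt:5 @ bit 0 → (0x0b573e17>>0)&0x1f = 0x17  ←
id:2 @ bit 5 → (0x0b573e17>>5)&0x3 = 0x0
addr_hi:12 @ bit 7 → (0x0b573e17>>7)&0xfff = 0xe7c
kind:6 @ bit 19 → (0x0b573e17>>19)&0x3f = 0x2a
chan:2 @ bit 25 → (0x0b573e17>>25)&0x3 = 0x1
mode:5 @ bit 27 → (0x0b573e17>>27)&0x1f = 0x1
cnt signed 5b, MSB=1: 23 - 32 = -9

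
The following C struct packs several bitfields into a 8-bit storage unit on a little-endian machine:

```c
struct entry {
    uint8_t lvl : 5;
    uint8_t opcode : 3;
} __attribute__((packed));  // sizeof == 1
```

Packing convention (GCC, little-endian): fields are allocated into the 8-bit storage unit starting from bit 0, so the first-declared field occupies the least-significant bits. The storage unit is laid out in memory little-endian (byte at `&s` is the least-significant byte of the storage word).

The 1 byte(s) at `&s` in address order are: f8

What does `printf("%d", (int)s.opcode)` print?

[0]=0xf8 (little-endian) → word 0xf8
lvl [0+:5] = (word>>0) & 0x1f = 24
opcode [5+:3] = (word>>5) & 0x7 = 7  ←

7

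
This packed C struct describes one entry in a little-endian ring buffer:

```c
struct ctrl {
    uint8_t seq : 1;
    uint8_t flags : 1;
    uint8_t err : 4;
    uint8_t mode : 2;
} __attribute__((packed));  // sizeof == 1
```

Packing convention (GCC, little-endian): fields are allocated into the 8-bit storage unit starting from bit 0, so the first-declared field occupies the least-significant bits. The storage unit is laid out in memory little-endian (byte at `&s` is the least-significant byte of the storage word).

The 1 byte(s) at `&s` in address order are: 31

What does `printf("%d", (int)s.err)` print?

12

[0]=0x31 (little-endian) → word 0x31
seq [0+:1] = (word>>0) & 0x1 = 1
flags [1+:1] = (word>>1) & 0x1 = 0
err [2+:4] = (word>>2) & 0xf = 12  ←
mode [6+:2] = (word>>6) & 0x3 = 0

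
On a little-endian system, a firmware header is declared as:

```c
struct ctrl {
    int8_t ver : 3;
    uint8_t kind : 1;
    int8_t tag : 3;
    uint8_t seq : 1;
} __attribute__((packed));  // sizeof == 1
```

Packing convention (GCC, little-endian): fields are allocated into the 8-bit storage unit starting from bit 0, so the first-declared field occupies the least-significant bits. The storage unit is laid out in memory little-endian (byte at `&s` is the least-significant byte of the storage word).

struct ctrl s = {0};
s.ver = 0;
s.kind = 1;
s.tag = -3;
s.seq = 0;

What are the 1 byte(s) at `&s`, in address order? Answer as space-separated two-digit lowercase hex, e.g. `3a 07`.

58

[0+:3] ver=0 & 0x7 = 0x0; word=0x00
[3+:1] kind=1 & 0x1 = 0x1; word=0x08
[4+:3] tag=-3 & 0x7 = 0x5; word=0x58
[7+:1] seq=0 & 0x1 = 0x0; word=0x58
word = 0x58 → little-endian bytes:
  [0]=0x58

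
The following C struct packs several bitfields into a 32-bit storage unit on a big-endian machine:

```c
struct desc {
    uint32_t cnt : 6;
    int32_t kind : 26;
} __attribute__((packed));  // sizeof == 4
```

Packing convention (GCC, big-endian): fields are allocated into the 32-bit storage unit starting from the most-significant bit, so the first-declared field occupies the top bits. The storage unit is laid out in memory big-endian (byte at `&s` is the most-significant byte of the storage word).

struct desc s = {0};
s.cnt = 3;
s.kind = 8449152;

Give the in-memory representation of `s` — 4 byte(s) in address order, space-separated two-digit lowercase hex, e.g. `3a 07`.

0c 80 ec 80

cnt (6b) val=3 bits=0x3 at bit 26: 0x0c000000
kind (26b) val=8449152 bits=0x80ec80 at bit 0: 0x0c80ec80
word = 0x0c80ec80 → big-endian bytes:
  [0]=0x0c  [1]=0x80  [2]=0xec  [3]=0x80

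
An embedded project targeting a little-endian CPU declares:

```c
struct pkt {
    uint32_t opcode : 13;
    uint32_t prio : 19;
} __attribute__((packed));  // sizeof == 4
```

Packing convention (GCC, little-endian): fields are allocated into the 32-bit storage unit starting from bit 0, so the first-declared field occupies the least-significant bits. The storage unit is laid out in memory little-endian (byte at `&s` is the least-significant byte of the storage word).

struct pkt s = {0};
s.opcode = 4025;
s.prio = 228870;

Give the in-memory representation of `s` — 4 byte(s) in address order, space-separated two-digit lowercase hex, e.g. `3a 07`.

opcode (13b) val=4025 bits=0xfb9 at bit 0: 0x00000fb9
prio (19b) val=228870 bits=0x37e06 at bit 13: 0x6fc0cfb9
word = 0x6fc0cfb9 → little-endian bytes:
  [0]=0xb9  [1]=0xcf  [2]=0xc0  [3]=0x6f

b9 cf c0 6f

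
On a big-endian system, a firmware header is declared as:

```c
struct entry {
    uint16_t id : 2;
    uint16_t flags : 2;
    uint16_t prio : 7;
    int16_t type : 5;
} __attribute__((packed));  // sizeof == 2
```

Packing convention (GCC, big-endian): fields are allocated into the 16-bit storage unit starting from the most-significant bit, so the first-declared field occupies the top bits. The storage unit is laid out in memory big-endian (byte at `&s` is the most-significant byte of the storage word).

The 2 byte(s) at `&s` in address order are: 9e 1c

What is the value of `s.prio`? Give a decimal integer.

[0]=0x9e [1]=0x1c (big-endian) → word 0x9e1c
id [14+:2] = (word>>14) & 0x3 = 2
flags [12+:2] = (word>>12) & 0x3 = 1
prio [5+:7] = (word>>5) & 0x7f = 112  ←
type [0+:5] = (word>>0) & 0x1f = 28

112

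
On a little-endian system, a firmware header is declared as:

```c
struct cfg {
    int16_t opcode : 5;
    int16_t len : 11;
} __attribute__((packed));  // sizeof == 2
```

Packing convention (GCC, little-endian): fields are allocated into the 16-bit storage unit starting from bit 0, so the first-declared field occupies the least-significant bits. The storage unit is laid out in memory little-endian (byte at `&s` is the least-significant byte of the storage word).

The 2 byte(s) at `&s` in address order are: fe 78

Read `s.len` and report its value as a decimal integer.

[0]=0xfe [1]=0x78 (little-endian) → word 0x78fe
opcode:5 @ bit 0 → (0x78fe>>0)&0x1f = 0x1e
len:11 @ bit 5 → (0x78fe>>5)&0x7ff = 0x3c7  ←
len signed 11b, MSB=0: value = 967

967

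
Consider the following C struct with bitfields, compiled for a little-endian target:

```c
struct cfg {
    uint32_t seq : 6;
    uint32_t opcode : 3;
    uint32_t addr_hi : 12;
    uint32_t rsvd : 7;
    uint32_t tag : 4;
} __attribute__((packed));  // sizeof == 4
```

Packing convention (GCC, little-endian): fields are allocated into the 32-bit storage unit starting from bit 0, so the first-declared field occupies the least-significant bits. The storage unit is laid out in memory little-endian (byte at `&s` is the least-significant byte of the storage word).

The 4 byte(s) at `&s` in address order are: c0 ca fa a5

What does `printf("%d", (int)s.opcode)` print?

[0]=0xc0 [1]=0xca [2]=0xfa [3]=0xa5 (little-endian) → word 0xa5facac0
seq:6 @ bit 0 → (0xa5facac0>>0)&0x3f = 0x0
opcode:3 @ bit 6 → (0xa5facac0>>6)&0x7 = 0x3  ←
addr_hi:12 @ bit 9 → (0xa5facac0>>9)&0xfff = 0xd65
rsvd:7 @ bit 21 → (0xa5facac0>>21)&0x7f = 0x2f
tag:4 @ bit 28 → (0xa5facac0>>28)&0xf = 0xa

3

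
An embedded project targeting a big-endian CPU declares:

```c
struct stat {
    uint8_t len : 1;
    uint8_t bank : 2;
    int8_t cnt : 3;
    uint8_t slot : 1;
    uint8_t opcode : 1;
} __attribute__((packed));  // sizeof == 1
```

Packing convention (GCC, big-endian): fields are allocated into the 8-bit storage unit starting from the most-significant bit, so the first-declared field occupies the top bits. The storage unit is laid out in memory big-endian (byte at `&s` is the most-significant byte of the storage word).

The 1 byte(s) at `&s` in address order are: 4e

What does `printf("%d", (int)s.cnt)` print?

[0]=0x4e (big-endian) → word 0x4e
len:1 @ bit 7 → (0x4e>>7)&0x1 = 0x0
bank:2 @ bit 5 → (0x4e>>5)&0x3 = 0x2
cnt:3 @ bit 2 → (0x4e>>2)&0x7 = 0x3  ←
slot:1 @ bit 1 → (0x4e>>1)&0x1 = 0x1
opcode:1 @ bit 0 → (0x4e>>0)&0x1 = 0x0
cnt signed 3b, MSB=0: value = 3

3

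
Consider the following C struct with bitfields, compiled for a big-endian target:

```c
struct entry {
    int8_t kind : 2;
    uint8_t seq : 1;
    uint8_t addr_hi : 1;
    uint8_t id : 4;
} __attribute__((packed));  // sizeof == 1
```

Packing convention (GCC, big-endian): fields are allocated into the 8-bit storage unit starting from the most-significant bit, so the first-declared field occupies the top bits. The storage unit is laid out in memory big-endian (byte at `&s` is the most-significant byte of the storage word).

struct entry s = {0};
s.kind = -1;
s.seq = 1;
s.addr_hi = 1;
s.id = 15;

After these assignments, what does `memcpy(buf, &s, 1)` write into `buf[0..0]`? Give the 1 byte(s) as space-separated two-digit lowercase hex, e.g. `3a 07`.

kind (2b) val=-1 bits=0x3 at bit 6: 0xc0
seq (1b) val=1 bits=0x1 at bit 5: 0xe0
addr_hi (1b) val=1 bits=0x1 at bit 4: 0xf0
id (4b) val=15 bits=0xf at bit 0: 0xff
word = 0xff → big-endian bytes:
  [0]=0xff

ff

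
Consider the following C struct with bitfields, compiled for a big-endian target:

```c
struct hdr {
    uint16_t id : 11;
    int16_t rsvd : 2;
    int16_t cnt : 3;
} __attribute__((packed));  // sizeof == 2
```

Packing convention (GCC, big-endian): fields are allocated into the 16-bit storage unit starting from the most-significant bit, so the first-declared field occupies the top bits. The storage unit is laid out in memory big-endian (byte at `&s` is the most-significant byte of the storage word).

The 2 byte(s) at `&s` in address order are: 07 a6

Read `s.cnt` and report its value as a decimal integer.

[0]=0x07 [1]=0xa6 (big-endian) → word 0x07a6
id [5+:11] = (word>>5) & 0x7ff = 61
rsvd [3+:2] = (word>>3) & 0x3 = 0
cnt [0+:3] = (word>>0) & 0x7 = 6  ←
cnt signed 3b, MSB=1: 6 - 8 = -2

-2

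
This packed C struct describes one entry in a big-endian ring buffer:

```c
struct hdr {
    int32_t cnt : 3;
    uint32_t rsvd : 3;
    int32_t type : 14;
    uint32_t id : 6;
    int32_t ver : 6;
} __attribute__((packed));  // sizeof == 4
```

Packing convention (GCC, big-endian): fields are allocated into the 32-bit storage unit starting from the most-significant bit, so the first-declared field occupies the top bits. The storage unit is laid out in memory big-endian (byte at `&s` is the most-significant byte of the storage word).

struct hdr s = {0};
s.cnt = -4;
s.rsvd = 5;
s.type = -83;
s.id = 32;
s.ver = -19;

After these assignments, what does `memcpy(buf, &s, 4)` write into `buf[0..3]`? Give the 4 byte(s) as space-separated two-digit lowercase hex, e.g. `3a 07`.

cnt:3 = -4 → 0x4 << 29 → word 0x80000000
rsvd:3 = 5 → 0x5 << 26 → word 0x94000000
type:14 = -83 → 0x3fad << 12 → word 0x97fad000
id:6 = 32 → 0x20 << 6 → word 0x97fad800
ver:6 = -19 → 0x2d << 0 → word 0x97fad82d
word = 0x97fad82d → big-endian bytes:
  [0]=0x97  [1]=0xfa  [2]=0xd8  [3]=0x2d

97 fa d8 2d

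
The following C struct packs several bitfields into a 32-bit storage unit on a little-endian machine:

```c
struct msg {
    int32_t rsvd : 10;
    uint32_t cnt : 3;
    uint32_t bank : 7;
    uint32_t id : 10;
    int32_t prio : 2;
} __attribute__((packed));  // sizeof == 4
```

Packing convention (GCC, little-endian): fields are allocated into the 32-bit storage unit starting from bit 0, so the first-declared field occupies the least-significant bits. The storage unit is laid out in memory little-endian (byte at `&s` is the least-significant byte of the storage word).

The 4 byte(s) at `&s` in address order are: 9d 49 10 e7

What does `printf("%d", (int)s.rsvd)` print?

413

[0]=0x9d [1]=0x49 [2]=0x10 [3]=0xe7 (little-endian) → word 0xe710499d
rsvd:10 @ bit 0 → (0xe710499d>>0)&0x3ff = 0x19d  ←
cnt:3 @ bit 10 → (0xe710499d>>10)&0x7 = 0x2
bank:7 @ bit 13 → (0xe710499d>>13)&0x7f = 0x2
id:10 @ bit 20 → (0xe710499d>>20)&0x3ff = 0x271
prio:2 @ bit 30 → (0xe710499d>>30)&0x3 = 0x3
rsvd signed 10b, MSB=0: value = 413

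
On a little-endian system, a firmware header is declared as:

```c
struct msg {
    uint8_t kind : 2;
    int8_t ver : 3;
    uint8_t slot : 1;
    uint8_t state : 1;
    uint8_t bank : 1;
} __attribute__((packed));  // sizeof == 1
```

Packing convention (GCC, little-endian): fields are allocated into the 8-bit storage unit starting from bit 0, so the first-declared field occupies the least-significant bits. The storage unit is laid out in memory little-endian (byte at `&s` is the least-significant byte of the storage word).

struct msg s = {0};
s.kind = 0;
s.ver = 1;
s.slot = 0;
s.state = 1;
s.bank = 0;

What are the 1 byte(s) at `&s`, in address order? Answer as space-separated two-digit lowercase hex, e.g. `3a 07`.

44

[0+:2] kind=0 & 0x3 = 0x0; word=0x00
[2+:3] ver=1 & 0x7 = 0x1; word=0x04
[5+:1] slot=0 & 0x1 = 0x0; word=0x04
[6+:1] state=1 & 0x1 = 0x1; word=0x44
[7+:1] bank=0 & 0x1 = 0x0; word=0x44
word = 0x44 → little-endian bytes:
  [0]=0x44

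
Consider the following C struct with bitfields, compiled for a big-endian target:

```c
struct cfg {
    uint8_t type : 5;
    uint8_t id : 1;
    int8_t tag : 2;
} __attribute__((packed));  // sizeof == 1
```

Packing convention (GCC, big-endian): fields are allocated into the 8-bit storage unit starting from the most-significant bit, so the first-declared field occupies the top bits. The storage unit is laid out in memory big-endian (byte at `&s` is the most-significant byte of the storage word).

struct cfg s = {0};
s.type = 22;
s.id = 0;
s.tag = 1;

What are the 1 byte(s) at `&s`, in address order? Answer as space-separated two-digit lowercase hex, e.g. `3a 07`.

b1

type:5 = 22 → 0x16 << 3 → word 0xb0
id:1 = 0 → 0x0 << 2 → word 0xb0
tag:2 = 1 → 0x1 << 0 → word 0xb1
word = 0xb1 → big-endian bytes:
  [0]=0xb1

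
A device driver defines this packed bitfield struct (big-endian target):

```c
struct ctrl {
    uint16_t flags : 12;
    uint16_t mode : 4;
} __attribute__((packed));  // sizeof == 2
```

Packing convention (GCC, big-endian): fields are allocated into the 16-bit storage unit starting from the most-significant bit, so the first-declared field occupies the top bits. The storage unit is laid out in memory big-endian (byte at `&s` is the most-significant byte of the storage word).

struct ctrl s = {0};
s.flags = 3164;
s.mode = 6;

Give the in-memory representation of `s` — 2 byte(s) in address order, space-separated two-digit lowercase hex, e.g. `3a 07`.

c5 c6

[4+:12] flags=3164 & 0xfff = 0xc5c; word=0xc5c0
[0+:4] mode=6 & 0xf = 0x6; word=0xc5c6
word = 0xc5c6 → big-endian bytes:
  [0]=0xc5  [1]=0xc6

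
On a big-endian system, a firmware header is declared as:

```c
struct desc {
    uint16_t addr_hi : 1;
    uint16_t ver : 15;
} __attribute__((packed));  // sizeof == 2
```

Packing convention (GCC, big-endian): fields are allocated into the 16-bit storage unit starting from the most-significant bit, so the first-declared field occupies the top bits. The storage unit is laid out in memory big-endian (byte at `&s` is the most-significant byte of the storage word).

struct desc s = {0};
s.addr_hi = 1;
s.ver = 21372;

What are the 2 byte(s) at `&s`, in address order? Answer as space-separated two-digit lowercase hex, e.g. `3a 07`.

d3 7c

addr_hi (1b) val=1 bits=0x1 at bit 15: 0x8000
ver (15b) val=21372 bits=0x537c at bit 0: 0xd37c
word = 0xd37c → big-endian bytes:
  [0]=0xd3  [1]=0x7c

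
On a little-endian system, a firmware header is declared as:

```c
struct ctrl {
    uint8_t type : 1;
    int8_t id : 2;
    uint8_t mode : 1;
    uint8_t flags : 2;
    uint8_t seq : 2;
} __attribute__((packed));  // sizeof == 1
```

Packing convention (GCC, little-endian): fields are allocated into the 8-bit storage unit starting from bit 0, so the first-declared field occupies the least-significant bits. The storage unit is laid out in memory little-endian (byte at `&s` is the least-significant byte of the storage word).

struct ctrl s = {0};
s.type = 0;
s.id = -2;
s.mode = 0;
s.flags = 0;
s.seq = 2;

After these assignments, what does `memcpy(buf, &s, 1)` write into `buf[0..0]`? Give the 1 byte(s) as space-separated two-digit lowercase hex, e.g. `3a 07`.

[0+:1] type=0 & 0x1 = 0x0; word=0x00
[1+:2] id=-2 & 0x3 = 0x2; word=0x04
[3+:1] mode=0 & 0x1 = 0x0; word=0x04
[4+:2] flags=0 & 0x3 = 0x0; word=0x04
[6+:2] seq=2 & 0x3 = 0x2; word=0x84
word = 0x84 → little-endian bytes:
  [0]=0x84

84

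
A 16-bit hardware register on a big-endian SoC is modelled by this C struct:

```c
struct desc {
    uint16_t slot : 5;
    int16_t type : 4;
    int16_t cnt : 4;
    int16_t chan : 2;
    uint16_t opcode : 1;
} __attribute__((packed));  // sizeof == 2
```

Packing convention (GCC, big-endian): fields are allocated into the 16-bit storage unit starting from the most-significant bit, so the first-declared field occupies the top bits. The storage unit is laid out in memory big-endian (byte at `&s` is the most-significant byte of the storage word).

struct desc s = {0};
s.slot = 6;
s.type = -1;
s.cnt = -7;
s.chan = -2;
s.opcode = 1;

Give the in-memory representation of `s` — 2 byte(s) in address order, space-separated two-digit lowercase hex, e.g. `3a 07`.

slot (5b) val=6 bits=0x6 at bit 11: 0x3000
type (4b) val=-1 bits=0xf at bit 7: 0x3780
cnt (4b) val=-7 bits=0x9 at bit 3: 0x37c8
chan (2b) val=-2 bits=0x2 at bit 1: 0x37cc
opcode (1b) val=1 bits=0x1 at bit 0: 0x37cd
word = 0x37cd → big-endian bytes:
  [0]=0x37  [1]=0xcd

37 cd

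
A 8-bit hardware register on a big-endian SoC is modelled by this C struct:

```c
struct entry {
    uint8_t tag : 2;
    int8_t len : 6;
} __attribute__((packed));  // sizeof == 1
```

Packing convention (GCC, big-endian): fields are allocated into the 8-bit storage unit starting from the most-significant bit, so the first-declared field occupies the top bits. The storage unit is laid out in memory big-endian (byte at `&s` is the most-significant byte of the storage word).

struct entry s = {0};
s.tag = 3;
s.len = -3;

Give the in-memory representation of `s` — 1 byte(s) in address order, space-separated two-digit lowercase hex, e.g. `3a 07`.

tag (2b) val=3 bits=0x3 at bit 6: 0xc0
len (6b) val=-3 bits=0x3d at bit 0: 0xfd
word = 0xfd → big-endian bytes:
  [0]=0xfd

fd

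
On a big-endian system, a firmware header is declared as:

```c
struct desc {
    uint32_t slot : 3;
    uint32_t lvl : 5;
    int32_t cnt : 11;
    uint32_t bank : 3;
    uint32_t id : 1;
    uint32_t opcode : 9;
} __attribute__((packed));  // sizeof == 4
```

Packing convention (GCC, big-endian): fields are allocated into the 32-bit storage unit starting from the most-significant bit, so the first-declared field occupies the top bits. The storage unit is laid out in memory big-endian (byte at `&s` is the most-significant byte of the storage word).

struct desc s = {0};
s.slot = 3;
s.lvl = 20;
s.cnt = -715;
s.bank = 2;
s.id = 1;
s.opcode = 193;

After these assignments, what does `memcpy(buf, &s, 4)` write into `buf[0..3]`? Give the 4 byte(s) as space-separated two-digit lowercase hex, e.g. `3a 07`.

74 a6 aa c1

[29+:3] slot=3 & 0x7 = 0x3; word=0x60000000
[24+:5] lvl=20 & 0x1f = 0x14; word=0x74000000
[13+:11] cnt=-715 & 0x7ff = 0x535; word=0x74a6a000
[10+:3] bank=2 & 0x7 = 0x2; word=0x74a6a800
[9+:1] id=1 & 0x1 = 0x1; word=0x74a6aa00
[0+:9] opcode=193 & 0x1ff = 0xc1; word=0x74a6aac1
word = 0x74a6aac1 → big-endian bytes:
  [0]=0x74  [1]=0xa6  [2]=0xaa  [3]=0xc1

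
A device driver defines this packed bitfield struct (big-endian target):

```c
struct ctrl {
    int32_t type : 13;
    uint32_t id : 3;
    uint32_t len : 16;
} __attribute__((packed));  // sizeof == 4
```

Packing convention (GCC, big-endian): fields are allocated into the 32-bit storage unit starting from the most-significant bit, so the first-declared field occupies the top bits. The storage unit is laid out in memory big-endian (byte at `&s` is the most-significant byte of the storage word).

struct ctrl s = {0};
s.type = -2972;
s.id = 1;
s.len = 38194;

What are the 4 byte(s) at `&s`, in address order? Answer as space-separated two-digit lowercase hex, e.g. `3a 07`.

a3 21 95 32

type (13b) val=-2972 bits=0x1464 at bit 19: 0xa3200000
id (3b) val=1 bits=0x1 at bit 16: 0xa3210000
len (16b) val=38194 bits=0x9532 at bit 0: 0xa3219532
word = 0xa3219532 → big-endian bytes:
  [0]=0xa3  [1]=0x21  [2]=0x95  [3]=0x32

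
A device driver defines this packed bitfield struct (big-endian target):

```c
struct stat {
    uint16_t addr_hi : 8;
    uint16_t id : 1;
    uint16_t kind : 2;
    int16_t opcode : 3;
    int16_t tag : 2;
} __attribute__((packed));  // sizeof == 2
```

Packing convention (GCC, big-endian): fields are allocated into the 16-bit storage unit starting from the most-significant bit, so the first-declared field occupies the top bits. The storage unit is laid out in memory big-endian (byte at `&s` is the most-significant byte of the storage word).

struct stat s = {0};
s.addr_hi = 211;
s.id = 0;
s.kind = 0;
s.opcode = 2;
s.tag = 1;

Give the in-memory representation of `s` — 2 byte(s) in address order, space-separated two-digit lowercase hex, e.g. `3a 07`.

d3 09

addr_hi (8b) val=211 bits=0xd3 at bit 8: 0xd300
id (1b) val=0 bits=0x0 at bit 7: 0xd300
kind (2b) val=0 bits=0x0 at bit 5: 0xd300
opcode (3b) val=2 bits=0x2 at bit 2: 0xd308
tag (2b) val=1 bits=0x1 at bit 0: 0xd309
word = 0xd309 → big-endian bytes:
  [0]=0xd3  [1]=0x09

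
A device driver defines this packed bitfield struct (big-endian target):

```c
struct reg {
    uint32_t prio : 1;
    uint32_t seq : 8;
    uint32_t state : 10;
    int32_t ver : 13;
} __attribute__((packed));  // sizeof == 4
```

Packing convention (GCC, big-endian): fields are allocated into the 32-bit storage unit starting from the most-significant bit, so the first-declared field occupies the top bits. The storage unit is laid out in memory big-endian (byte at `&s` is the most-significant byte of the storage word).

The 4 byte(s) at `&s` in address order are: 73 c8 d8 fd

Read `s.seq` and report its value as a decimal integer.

231

[0]=0x73 [1]=0xc8 [2]=0xd8 [3]=0xfd (big-endian) → word 0x73c8d8fd
prio:1 @ bit 31 → (0x73c8d8fd>>31)&0x1 = 0x0
seq:8 @ bit 23 → (0x73c8d8fd>>23)&0xff = 0xe7  ←
state:10 @ bit 13 → (0x73c8d8fd>>13)&0x3ff = 0x246
ver:13 @ bit 0 → (0x73c8d8fd>>0)&0x1fff = 0x18fd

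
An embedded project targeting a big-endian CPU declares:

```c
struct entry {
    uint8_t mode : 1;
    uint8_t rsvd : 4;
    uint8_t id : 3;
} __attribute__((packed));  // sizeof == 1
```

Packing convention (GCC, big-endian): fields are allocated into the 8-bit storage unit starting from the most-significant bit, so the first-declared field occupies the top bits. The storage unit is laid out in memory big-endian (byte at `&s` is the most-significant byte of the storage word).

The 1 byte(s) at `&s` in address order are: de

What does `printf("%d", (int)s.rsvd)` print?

[0]=0xde (big-endian) → word 0xde
mode:1 @ bit 7 → (0xde>>7)&0x1 = 0x1
rsvd:4 @ bit 3 → (0xde>>3)&0xf = 0xb  ←
id:3 @ bit 0 → (0xde>>0)&0x7 = 0x6

11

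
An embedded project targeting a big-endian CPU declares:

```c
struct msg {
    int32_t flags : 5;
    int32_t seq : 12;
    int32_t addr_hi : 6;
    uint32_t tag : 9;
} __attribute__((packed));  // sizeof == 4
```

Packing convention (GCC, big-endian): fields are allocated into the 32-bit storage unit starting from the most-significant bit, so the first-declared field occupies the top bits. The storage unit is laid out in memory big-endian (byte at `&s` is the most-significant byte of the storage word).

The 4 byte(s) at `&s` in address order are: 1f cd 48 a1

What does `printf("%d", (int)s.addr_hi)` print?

[0]=0x1f [1]=0xcd [2]=0x48 [3]=0xa1 (big-endian) → word 0x1fcd48a1
flags [27+:5] = (word>>27) & 0x1f = 3
seq [15+:12] = (word>>15) & 0xfff = 3994
addr_hi [9+:6] = (word>>9) & 0x3f = 36  ←
tag [0+:9] = (word>>0) & 0x1ff = 161
addr_hi signed 6b, MSB=1: 36 - 64 = -28

-28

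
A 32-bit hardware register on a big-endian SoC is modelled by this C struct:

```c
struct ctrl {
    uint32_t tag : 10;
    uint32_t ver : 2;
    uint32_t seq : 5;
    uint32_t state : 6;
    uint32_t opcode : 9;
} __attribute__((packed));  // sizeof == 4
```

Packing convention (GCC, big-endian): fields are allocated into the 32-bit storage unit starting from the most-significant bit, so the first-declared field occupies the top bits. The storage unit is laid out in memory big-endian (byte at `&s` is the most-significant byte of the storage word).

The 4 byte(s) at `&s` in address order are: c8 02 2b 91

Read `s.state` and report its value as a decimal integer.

21

[0]=0xc8 [1]=0x02 [2]=0x2b [3]=0x91 (big-endian) → word 0xc8022b91
tag:10 @ bit 22 → (0xc8022b91>>22)&0x3ff = 0x320
ver:2 @ bit 20 → (0xc8022b91>>20)&0x3 = 0x0
seq:5 @ bit 15 → (0xc8022b91>>15)&0x1f = 0x4
state:6 @ bit 9 → (0xc8022b91>>9)&0x3f = 0x15  ←
opcode:9 @ bit 0 → (0xc8022b91>>0)&0x1ff = 0x191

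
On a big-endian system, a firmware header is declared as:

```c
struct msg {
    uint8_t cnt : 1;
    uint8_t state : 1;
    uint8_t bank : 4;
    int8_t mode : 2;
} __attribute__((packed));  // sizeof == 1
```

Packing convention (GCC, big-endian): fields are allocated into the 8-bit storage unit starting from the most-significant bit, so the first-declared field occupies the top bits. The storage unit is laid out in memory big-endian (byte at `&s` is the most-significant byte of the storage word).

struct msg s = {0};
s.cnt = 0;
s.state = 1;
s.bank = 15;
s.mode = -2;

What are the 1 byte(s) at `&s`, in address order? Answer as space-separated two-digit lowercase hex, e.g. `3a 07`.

cnt:1 = 0 → 0x0 << 7 → word 0x00
state:1 = 1 → 0x1 << 6 → word 0x40
bank:4 = 15 → 0xf << 2 → word 0x7c
mode:2 = -2 → 0x2 << 0 → word 0x7e
word = 0x7e → big-endian bytes:
  [0]=0x7e

7e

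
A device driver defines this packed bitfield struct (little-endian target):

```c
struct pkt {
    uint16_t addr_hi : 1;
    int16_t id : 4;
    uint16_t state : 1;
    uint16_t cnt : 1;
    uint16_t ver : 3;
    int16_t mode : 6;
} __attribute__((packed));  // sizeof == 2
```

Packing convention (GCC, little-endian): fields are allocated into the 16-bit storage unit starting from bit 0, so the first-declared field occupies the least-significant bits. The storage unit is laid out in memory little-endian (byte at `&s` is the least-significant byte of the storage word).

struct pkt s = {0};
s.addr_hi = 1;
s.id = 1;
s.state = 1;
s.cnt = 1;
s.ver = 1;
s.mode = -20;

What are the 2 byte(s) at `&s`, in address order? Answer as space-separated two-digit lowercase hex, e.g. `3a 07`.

e3 b0

addr_hi (1b) val=1 bits=0x1 at bit 0: 0x0001
id (4b) val=1 bits=0x1 at bit 1: 0x0003
state (1b) val=1 bits=0x1 at bit 5: 0x0023
cnt (1b) val=1 bits=0x1 at bit 6: 0x0063
ver (3b) val=1 bits=0x1 at bit 7: 0x00e3
mode (6b) val=-20 bits=0x2c at bit 10: 0xb0e3
word = 0xb0e3 → little-endian bytes:
  [0]=0xe3  [1]=0xb0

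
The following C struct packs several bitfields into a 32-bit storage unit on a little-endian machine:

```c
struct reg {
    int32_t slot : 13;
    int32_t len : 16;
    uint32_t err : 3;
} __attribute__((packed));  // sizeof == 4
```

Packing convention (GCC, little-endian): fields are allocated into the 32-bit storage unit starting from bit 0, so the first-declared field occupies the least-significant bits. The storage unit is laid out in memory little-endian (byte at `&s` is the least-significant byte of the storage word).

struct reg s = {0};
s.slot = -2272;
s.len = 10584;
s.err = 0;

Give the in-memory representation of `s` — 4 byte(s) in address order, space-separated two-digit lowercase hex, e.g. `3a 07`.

20 17 2b 05

[0+:13] slot=-2272 & 0x1fff = 0x1720; word=0x00001720
[13+:16] len=10584 & 0xffff = 0x2958; word=0x052b1720
[29+:3] err=0 & 0x7 = 0x0; word=0x052b1720
word = 0x052b1720 → little-endian bytes:
  [0]=0x20  [1]=0x17  [2]=0x2b  [3]=0x05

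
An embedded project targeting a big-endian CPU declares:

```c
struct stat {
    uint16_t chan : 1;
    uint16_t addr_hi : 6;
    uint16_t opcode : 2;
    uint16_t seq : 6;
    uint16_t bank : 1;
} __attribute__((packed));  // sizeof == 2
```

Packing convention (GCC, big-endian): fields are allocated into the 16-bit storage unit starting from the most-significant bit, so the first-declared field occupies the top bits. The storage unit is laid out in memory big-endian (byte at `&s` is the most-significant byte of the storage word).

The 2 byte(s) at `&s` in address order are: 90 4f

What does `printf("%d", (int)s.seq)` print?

[0]=0x90 [1]=0x4f (big-endian) → word 0x904f
chan [15+:1] = (word>>15) & 0x1 = 1
addr_hi [9+:6] = (word>>9) & 0x3f = 8
opcode [7+:2] = (word>>7) & 0x3 = 0
seq [1+:6] = (word>>1) & 0x3f = 39  ←
bank [0+:1] = (word>>0) & 0x1 = 1

39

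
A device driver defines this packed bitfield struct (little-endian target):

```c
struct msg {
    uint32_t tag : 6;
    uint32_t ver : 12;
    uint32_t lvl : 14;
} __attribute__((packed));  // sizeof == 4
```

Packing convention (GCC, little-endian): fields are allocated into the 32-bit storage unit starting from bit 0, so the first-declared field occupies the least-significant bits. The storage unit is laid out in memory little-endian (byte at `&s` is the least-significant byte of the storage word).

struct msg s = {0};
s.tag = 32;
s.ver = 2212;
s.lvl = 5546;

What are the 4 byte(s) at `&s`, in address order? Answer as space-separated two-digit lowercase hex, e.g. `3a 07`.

tag:6 = 32 → 0x20 << 0 → word 0x00000020
ver:12 = 2212 → 0x8a4 << 6 → word 0x00022920
lvl:14 = 5546 → 0x15aa << 18 → word 0x56aa2920
word = 0x56aa2920 → little-endian bytes:
  [0]=0x20  [1]=0x29  [2]=0xaa  [3]=0x56

20 29 aa 56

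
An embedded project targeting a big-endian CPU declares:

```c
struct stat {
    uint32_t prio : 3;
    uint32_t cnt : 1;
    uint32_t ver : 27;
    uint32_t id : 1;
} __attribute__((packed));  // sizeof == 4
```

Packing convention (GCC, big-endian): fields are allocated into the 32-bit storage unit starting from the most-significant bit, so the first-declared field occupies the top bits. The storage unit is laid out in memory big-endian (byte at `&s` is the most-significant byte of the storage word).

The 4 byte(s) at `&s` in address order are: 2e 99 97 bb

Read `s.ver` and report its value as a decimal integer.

[0]=0x2e [1]=0x99 [2]=0x97 [3]=0xbb (big-endian) → word 0x2e9997bb
prio [29+:3] = (word>>29) & 0x7 = 1
cnt [28+:1] = (word>>28) & 0x1 = 0
ver [1+:27] = (word>>1) & 0x7ffffff = 122473437  ←
id [0+:1] = (word>>0) & 0x1 = 1

122473437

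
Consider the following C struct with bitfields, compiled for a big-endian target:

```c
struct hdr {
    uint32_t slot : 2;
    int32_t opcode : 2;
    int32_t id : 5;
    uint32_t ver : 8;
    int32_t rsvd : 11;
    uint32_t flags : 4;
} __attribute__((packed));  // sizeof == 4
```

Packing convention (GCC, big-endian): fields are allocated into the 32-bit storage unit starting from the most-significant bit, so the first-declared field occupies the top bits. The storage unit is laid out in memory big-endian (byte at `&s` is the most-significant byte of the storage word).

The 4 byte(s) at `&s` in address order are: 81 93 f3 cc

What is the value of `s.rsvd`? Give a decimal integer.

[0]=0x81 [1]=0x93 [2]=0xf3 [3]=0xcc (big-endian) → word 0x8193f3cc
slot [30+:2] = (word>>30) & 0x3 = 2
opcode [28+:2] = (word>>28) & 0x3 = 0
id [23+:5] = (word>>23) & 0x1f = 3
ver [15+:8] = (word>>15) & 0xff = 39
rsvd [4+:11] = (word>>4) & 0x7ff = 1852  ←
flags [0+:4] = (word>>0) & 0xf = 12
rsvd signed 11b, MSB=1: 1852 - 2048 = -196

-196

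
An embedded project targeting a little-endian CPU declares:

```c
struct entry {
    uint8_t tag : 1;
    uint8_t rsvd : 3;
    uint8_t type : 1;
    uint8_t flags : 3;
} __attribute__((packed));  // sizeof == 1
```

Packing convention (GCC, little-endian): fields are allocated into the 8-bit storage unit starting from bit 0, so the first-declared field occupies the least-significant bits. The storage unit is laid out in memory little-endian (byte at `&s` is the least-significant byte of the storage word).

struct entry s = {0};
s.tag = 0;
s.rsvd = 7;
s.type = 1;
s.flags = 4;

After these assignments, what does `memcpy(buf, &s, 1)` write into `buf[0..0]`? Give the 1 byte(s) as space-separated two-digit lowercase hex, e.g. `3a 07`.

tag (1b) val=0 bits=0x0 at bit 0: 0x00
rsvd (3b) val=7 bits=0x7 at bit 1: 0x0e
type (1b) val=1 bits=0x1 at bit 4: 0x1e
flags (3b) val=4 bits=0x4 at bit 5: 0x9e
word = 0x9e → little-endian bytes:
  [0]=0x9e

9e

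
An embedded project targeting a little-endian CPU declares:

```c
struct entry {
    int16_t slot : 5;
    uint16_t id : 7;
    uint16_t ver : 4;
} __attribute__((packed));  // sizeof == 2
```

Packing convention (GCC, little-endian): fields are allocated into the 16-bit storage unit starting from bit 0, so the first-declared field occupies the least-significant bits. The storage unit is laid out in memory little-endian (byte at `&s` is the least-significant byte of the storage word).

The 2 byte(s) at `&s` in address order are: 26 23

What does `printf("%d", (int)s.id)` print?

25

[0]=0x26 [1]=0x23 (little-endian) → word 0x2326
slot [0+:5] = (word>>0) & 0x1f = 6
id [5+:7] = (word>>5) & 0x7f = 25  ←
ver [12+:4] = (word>>12) & 0xf = 2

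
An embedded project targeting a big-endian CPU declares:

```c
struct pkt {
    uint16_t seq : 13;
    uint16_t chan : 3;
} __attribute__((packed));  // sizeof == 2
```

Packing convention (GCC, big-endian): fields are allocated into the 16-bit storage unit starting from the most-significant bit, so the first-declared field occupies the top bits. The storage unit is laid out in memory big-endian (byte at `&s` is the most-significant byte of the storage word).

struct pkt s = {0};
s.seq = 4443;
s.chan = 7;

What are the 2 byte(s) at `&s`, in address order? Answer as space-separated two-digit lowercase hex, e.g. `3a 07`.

8a df

seq:13 = 4443 → 0x115b << 3 → word 0x8ad8
chan:3 = 7 → 0x7 << 0 → word 0x8adf
word = 0x8adf → big-endian bytes:
  [0]=0x8a  [1]=0xdf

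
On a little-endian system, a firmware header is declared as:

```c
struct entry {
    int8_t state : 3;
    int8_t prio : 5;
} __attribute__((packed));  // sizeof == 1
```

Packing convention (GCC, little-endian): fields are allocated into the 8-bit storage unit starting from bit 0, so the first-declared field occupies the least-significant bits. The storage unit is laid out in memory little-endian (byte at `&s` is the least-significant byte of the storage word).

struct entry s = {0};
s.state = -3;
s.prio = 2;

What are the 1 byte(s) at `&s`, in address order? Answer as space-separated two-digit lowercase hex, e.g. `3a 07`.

[0+:3] state=-3 & 0x7 = 0x5; word=0x05
[3+:5] prio=2 & 0x1f = 0x2; word=0x15
word = 0x15 → little-endian bytes:
  [0]=0x15

15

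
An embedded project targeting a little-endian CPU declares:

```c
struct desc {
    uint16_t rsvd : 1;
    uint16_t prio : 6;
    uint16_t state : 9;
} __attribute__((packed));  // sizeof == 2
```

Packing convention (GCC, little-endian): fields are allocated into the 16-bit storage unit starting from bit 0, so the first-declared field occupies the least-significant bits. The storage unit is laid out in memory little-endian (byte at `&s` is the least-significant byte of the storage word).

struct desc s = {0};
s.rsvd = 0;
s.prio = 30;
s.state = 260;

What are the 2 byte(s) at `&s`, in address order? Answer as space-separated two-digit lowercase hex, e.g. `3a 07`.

3c 82

rsvd:1 = 0 → 0x0 << 0 → word 0x0000
prio:6 = 30 → 0x1e << 1 → word 0x003c
state:9 = 260 → 0x104 << 7 → word 0x823c
word = 0x823c → little-endian bytes:
  [0]=0x3c  [1]=0x82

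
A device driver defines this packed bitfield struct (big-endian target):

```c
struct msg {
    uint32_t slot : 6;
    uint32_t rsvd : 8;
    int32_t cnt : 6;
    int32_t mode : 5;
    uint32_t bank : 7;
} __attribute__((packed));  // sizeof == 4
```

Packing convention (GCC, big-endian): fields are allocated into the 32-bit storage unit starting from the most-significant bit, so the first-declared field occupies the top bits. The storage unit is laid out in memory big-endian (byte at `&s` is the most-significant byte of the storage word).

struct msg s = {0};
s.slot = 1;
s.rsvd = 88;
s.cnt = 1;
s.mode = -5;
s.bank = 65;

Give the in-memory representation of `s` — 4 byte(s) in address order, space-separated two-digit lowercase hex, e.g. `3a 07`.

05 60 1d c1

slot (6b) val=1 bits=0x1 at bit 26: 0x04000000
rsvd (8b) val=88 bits=0x58 at bit 18: 0x05600000
cnt (6b) val=1 bits=0x1 at bit 12: 0x05601000
mode (5b) val=-5 bits=0x1b at bit 7: 0x05601d80
bank (7b) val=65 bits=0x41 at bit 0: 0x05601dc1
word = 0x05601dc1 → big-endian bytes:
  [0]=0x05  [1]=0x60  [2]=0x1d  [3]=0xc1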